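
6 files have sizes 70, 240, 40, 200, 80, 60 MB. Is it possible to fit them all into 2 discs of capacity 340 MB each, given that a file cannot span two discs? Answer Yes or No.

No

Total = 690 MB; ⌈690/340⌉ = 3.
At least 3 discs are required, but only 2 are allowed.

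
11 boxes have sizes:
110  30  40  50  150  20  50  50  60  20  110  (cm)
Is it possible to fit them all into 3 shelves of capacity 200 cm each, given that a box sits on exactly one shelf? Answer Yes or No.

No

Total = 690 cm; ⌈690/200⌉ = 4.
At least 4 shelves are required, but only 3 are allowed.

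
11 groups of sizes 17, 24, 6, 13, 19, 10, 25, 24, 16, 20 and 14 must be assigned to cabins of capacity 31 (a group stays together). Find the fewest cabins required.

Total = 25 + 24 + 24 + 20 + 19 + 17 + 16 + 14 + 13 + 10 + 6 = 188.
Lower bound: ⌈188/31⌉ = 7 cabins.
A packing using 7 cabins:
  cabin 1: 25 + 6 = 31
  cabin 2: 24 = 24
  cabin 3: 24 = 24
  cabin 4: 20 + 10 = 30
  cabin 5: 19 = 19
  cabin 6: 17 + 14 = 31
  cabin 7: 16 + 13 = 29
This matches the lower bound, so 7 is optimal.

7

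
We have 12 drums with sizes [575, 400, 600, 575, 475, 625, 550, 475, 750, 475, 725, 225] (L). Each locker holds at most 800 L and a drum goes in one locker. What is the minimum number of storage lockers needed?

11

Total = 750 + 725 + 625 + 600 + 575 + 575 + 550 + 475 + 475 + 475 + 400 + 225 = 6450 L.
Lower bound: ⌈6450/800⌉ = 9 storage lockers.
Also, 10 drums each exceed 400 L, and no two of those can share a locker, so at least 10 storage lockers are needed.
A packing using 11 storage lockers:
  locker 1: 750 = 750
  locker 2: 725 = 725
  locker 3: 625 = 625
  locker 4: 600 = 600
  locker 5: 575 + 225 = 800
  locker 6: 575 = 575
  locker 7: 550 = 550
  locker 8: 475 = 475
  locker 9: 475 = 475
  locker 10: 475 = 475
  locker 11: 400 = 400
No arrangement into 10 storage lockers stays within capacity, so 11 is optimal.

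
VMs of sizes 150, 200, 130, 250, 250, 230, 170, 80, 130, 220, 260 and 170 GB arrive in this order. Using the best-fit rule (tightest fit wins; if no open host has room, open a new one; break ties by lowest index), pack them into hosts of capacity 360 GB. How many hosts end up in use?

8

  150 → host 1 (new)  [load 150/360]
  200 → host 1  [load 350/360]
  130 → host 2 (new)  [load 130/360]
  250 → host 3 (new)  [load 250/360]
  250 → host 4 (new)  [load 250/360]
  230 → host 2  [load 360/360]
  170 → host 5 (new)  [load 170/360]
  80 → host 3  [load 330/360]
  130 → host 5  [load 300/360]
  220 → host 6 (new)  [load 220/360]
  260 → host 7 (new)  [load 260/360]
  170 → host 8 (new)  [load 170/360]
8 hosts opened.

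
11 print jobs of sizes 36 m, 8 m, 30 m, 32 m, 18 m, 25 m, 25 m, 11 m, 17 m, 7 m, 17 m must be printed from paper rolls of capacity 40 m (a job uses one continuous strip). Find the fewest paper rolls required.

7

Total = 36 + 32 + 30 + 25 + 25 + 18 + 17 + 17 + 11 + 8 + 7 = 226 m.
Lower bound: ⌈226/40⌉ = 6 paper rolls.
A packing using 7 paper rolls:
  roll 1: 36 = 36
  roll 2: 32 + 8 = 40
  roll 3: 30 + 7 = 37
  roll 4: 25 + 11 = 36
  roll 5: 25 = 25
  roll 6: 18 + 17 = 35
  roll 7: 17 = 17
No arrangement into 6 paper rolls stays within capacity, so 7 is optimal.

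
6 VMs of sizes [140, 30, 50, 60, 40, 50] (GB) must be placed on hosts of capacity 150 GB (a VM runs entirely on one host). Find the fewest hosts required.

Total = 140 + 60 + 50 + 50 + 40 + 30 = 370 GB.
Lower bound: ⌈370/150⌉ = 3 hosts.
A packing using 3 hosts:
  host 1: 140 = 140
  host 2: 60 + 50 + 40 = 150
  host 3: 50 + 30 = 80
This matches the lower bound, so 3 is optimal.

3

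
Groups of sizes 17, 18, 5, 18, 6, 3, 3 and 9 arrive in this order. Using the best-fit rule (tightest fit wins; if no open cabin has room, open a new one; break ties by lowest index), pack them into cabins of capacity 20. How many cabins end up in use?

  17 → cabin 1 (new)  [load 17/20]
  18 → cabin 2 (new)  [load 18/20]
  5 → cabin 3 (new)  [load 5/20]
  18 → cabin 4 (new)  [load 18/20]
  6 → cabin 3  [load 11/20]
  3 → cabin 1  [load 20/20]
  3 → cabin 3  [load 14/20]
  9 → cabin 5 (new)  [load 9/20]
5 cabins opened.

5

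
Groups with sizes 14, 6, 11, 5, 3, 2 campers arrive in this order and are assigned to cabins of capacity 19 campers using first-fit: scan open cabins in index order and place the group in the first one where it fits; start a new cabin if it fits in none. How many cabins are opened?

3

  14 → cabin 1 (new)  [load 14/19]
  6 → cabin 2 (new)  [load 6/19]
  11 → cabin 2  [load 17/19]
  5 → cabin 1  [load 19/19]
  3 → cabin 3 (new)  [load 3/19]
  2 → cabin 2  [load 19/19]
3 cabins opened.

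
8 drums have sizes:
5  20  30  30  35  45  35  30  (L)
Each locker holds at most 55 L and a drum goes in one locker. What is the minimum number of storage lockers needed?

6

Total = 45 + 35 + 35 + 30 + 30 + 30 + 20 + 5 = 230 L.
Lower bound: ⌈230/55⌉ = 5 storage lockers.
Also, 6 drums each exceed 55/2 L, and no two of those can share a locker, so at least 6 storage lockers are needed.
A packing using 6 storage lockers:
  locker 1: 45 + 5 = 50
  locker 2: 35 + 20 = 55
  locker 3: 35 = 35
  locker 4: 30 = 30
  locker 5: 30 = 30
  locker 6: 30 = 30
This matches the lower bound, so 6 is optimal.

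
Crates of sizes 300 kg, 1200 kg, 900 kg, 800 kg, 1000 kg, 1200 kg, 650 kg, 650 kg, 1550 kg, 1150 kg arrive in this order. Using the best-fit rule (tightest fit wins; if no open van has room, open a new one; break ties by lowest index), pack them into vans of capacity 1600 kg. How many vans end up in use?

  300 → van 1 (new)  [load 300/1600]
  1200 → van 1  [load 1500/1600]
  900 → van 2 (new)  [load 900/1600]
  800 → van 3 (new)  [load 800/1600]
  1000 → van 4 (new)  [load 1000/1600]
  1200 → van 5 (new)  [load 1200/1600]
  650 → van 2  [load 1550/1600]
  650 → van 3  [load 1450/1600]
  1550 → van 6 (new)  [load 1550/1600]
  1150 → van 7 (new)  [load 1150/1600]
7 vans opened.

7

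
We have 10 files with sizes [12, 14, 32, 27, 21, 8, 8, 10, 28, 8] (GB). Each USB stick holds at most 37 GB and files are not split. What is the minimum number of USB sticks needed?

5

Total = 32 + 28 + 27 + 21 + 14 + 12 + 10 + 8 + 8 + 8 = 168 GB.
Lower bound: ⌈168/37⌉ = 5 USB sticks.
A packing using 5 USB sticks:
  USB stick 1: 32 = 32
  USB stick 2: 28 + 8 = 36
  USB stick 3: 27 + 10 = 37
  USB stick 4: 21 + 14 = 35
  USB stick 5: 12 + 8 + 8 = 28
This matches the lower bound, so 5 is optimal.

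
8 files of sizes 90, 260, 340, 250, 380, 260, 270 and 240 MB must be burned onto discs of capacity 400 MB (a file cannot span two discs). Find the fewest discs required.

Total = 380 + 340 + 270 + 260 + 260 + 250 + 240 + 90 = 2090 MB.
Lower bound: ⌈2090/400⌉ = 6 discs.
Also, 7 files each exceed 200 MB, and no two of those can share a disc, so at least 7 discs are needed.
A packing using 7 discs:
  disc 1: 380 = 380
  disc 2: 340 = 340
  disc 3: 270 + 90 = 360
  disc 4: 260 = 260
  disc 5: 260 = 260
  disc 6: 250 = 250
  disc 7: 240 = 240
This matches the lower bound, so 7 is optimal.

7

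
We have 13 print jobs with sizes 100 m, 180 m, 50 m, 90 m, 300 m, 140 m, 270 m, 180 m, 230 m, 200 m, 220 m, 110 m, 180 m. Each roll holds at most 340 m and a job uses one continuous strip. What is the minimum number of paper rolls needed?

8

Total = 300 + 270 + 230 + 220 + 200 + 180 + 180 + 180 + 140 + 110 + 100 + 90 + 50 = 2250 m.
Lower bound: ⌈2250/340⌉ = 7 paper rolls.
Also, 8 print jobs each exceed 170 m, and no two of those can share a roll, so at least 8 paper rolls are needed.
A packing using 8 paper rolls:
  roll 1: 300 = 300
  roll 2: 270 + 50 = 320
  roll 3: 230 + 110 = 340
  roll 4: 220 + 100 = 320
  roll 5: 200 + 140 = 340
  roll 6: 180 + 90 = 270
  roll 7: 180 = 180
  roll 8: 180 = 180
This matches the lower bound, so 8 is optimal.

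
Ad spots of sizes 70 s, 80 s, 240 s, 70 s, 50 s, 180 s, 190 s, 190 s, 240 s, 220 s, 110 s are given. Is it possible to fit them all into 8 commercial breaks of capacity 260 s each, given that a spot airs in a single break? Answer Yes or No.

Yes

A valid assignment using 7 commercial breaks:
  break 1: 240 = 240
  break 2: 240 = 240
  break 3: 220 = 220
  break 4: 190 + 70 = 260
  break 5: 190 + 70 = 260
  break 6: 180 + 80 = 260
  break 7: 110 + 50 = 160
That uses only 7 ≤ 8, so 8 commercial breaks are enough.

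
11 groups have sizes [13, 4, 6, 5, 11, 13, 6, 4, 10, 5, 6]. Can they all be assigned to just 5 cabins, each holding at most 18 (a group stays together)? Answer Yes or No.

A valid assignment using 5 cabins:
  cabin 1: 13 + 5 = 18
  cabin 2: 13 + 5 = 18
  cabin 3: 11 + 6 = 17
  cabin 4: 10 + 6 = 16
  cabin 5: 6 + 4 + 4 = 14
Every load is within 18, so 5 cabins suffice.

Yes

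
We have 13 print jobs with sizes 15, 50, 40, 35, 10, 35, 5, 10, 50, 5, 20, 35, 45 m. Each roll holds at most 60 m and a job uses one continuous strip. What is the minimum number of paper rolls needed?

Total = 50 + 50 + 45 + 40 + 35 + 35 + 35 + 20 + 15 + 10 + 10 + 5 + 5 = 355 m.
Lower bound: ⌈355/60⌉ = 6 paper rolls.
Also, 7 print jobs each exceed 30 m, and no two of those can share a roll, so at least 7 paper rolls are needed.
A packing using 7 paper rolls:
  roll 1: 50 + 10 = 60
  roll 2: 50 + 10 = 60
  roll 3: 45 + 15 = 60
  roll 4: 40 + 20 = 60
  roll 5: 35 + 5 + 5 = 45
  roll 6: 35 = 35
  roll 7: 35 = 35
This matches the lower bound, so 7 is optimal.

7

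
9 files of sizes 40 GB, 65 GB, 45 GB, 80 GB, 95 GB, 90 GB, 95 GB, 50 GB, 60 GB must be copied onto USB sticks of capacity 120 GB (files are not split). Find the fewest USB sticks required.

6

Total = 95 + 95 + 90 + 80 + 65 + 60 + 50 + 45 + 40 = 620 GB.
Lower bound: ⌈620/120⌉ = 6 USB sticks.
A packing using 6 USB sticks:
  USB stick 1: 95 = 95
  USB stick 2: 95 = 95
  USB stick 3: 90 = 90
  USB stick 4: 80 + 40 = 120
  USB stick 5: 65 + 50 = 115
  USB stick 6: 60 + 45 = 105
This matches the lower bound, so 6 is optimal.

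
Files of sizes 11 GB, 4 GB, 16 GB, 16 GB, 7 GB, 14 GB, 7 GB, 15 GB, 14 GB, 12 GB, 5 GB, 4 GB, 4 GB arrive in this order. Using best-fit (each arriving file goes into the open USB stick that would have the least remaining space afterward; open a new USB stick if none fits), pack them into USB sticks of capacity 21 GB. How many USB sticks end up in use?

  11 → USB stick 1 (new)  [load 11/21]
  4 → USB stick 1  [load 15/21]
  16 → USB stick 2 (new)  [load 16/21]
  16 → USB stick 3 (new)  [load 16/21]
  7 → USB stick 4 (new)  [load 7/21]
  14 → USB stick 4  [load 21/21]
  7 → USB stick 5 (new)  [load 7/21]
  15 → USB stick 6 (new)  [load 15/21]
  14 → USB stick 5  [load 21/21]
  12 → USB stick 7 (new)  [load 12/21]
  5 → USB stick 2  [load 21/21]
  4 → USB stick 3  [load 20/21]
  4 → USB stick 1  [load 19/21]
7 USB sticks opened.

7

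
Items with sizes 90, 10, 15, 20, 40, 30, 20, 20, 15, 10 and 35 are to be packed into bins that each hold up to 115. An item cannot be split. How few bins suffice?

3

Total = 90 + 40 + 35 + 30 + 20 + 20 + 20 + 15 + 15 + 10 + 10 = 305.
Lower bound: ⌈305/115⌉ = 3 bins.
A packing using 3 bins:
  bin 1: 90 + 20 = 110
  bin 2: 40 + 35 + 30 + 10 = 115
  bin 3: 20 + 20 + 15 + 15 + 10 = 80
This matches the lower bound, so 3 is optimal.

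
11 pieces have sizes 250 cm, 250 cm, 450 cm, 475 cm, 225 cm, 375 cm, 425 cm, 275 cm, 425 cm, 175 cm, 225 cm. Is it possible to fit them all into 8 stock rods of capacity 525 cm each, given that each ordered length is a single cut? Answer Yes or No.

Yes

A valid assignment using 8 stock rods:
  stock rod 1: 475 = 475
  stock rod 2: 450 = 450
  stock rod 3: 425 = 425
  stock rod 4: 425 = 425
  stock rod 5: 375 = 375
  stock rod 6: 275 + 250 = 525
  stock rod 7: 250 + 225 = 475
  stock rod 8: 225 + 175 = 400
Every load is within 525 cm, so 8 stock rods suffice.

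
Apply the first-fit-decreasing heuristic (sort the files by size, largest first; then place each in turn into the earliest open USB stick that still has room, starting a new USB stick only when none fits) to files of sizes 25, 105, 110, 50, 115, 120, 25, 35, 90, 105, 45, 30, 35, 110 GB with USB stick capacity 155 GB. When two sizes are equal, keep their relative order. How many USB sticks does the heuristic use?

7

Sorted descending: 120, 115, 110, 110, 105, 105, 90, 50, 45, 35, 35, 30, 25, 25.
  120 → USB stick 1 (new)  [load 120/155]
  115 → USB stick 2 (new)  [load 115/155]
  110 → USB stick 3 (new)  [load 110/155]
  110 → USB stick 4 (new)  [load 110/155]
  105 → USB stick 5 (new)  [load 105/155]
  105 → USB stick 6 (new)  [load 105/155]
  90 → USB stick 7 (new)  [load 90/155]
  50 → USB stick 5  [load 155/155]
  45 → USB stick 3  [load 155/155]
  35 → USB stick 1  [load 155/155]
  35 → USB stick 2  [load 150/155]
  30 → USB stick 4  [load 140/155]
  25 → USB stick 6  [load 130/155]
  25 → USB stick 6  [load 155/155]
7 USB sticks opened.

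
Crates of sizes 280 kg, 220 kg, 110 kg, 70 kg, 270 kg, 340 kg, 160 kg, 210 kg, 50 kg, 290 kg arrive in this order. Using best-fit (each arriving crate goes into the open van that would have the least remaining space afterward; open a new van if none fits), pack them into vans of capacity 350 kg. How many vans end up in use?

  280 → van 1 (new)  [load 280/350]
  220 → van 2 (new)  [load 220/350]
  110 → van 2  [load 330/350]
  70 → van 1  [load 350/350]
  270 → van 3 (new)  [load 270/350]
  340 → van 4 (new)  [load 340/350]
  160 → van 5 (new)  [load 160/350]
  210 → van 6 (new)  [load 210/350]
  50 → van 3  [load 320/350]
  290 → van 7 (new)  [load 290/350]
7 vans opened.

7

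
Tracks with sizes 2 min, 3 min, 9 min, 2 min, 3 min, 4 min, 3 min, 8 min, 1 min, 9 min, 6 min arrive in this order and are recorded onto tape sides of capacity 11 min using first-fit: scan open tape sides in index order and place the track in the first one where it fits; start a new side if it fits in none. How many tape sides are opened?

  2 → side 1 (new)  [load 2/11]
  3 → side 1  [load 5/11]
  9 → side 2 (new)  [load 9/11]
  2 → side 1  [load 7/11]
  3 → side 1  [load 10/11]
  4 → side 3 (new)  [load 4/11]
  3 → side 3  [load 7/11]
  8 → side 4 (new)  [load 8/11]
  1 → side 1  [load 11/11]
  9 → side 5 (new)  [load 9/11]
  6 → side 6 (new)  [load 6/11]
6 tape sides opened.

6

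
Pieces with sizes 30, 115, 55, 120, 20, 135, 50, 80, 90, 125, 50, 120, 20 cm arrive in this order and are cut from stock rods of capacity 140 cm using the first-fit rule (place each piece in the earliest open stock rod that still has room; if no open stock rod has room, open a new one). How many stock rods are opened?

  30 → stock rod 1 (new)  [load 30/140]
  115 → stock rod 2 (new)  [load 115/140]
  55 → stock rod 1  [load 85/140]
  120 → stock rod 3 (new)  [load 120/140]
  20 → stock rod 1  [load 105/140]
  135 → stock rod 4 (new)  [load 135/140]
  50 → stock rod 5 (new)  [load 50/140]
  80 → stock rod 5  [load 130/140]
  90 → stock rod 6 (new)  [load 90/140]
  125 → stock rod 7 (new)  [load 125/140]
  50 → stock rod 6  [load 140/140]
  120 → stock rod 8 (new)  [load 120/140]
  20 → stock rod 1  [load 125/140]
8 stock rods opened.

8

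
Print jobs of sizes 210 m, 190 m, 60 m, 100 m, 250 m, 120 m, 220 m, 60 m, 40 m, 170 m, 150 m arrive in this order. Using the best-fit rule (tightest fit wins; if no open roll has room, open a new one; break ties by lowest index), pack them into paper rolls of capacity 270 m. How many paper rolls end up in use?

7

  210 → roll 1 (new)  [load 210/270]
  190 → roll 2 (new)  [load 190/270]
  60 → roll 1  [load 270/270]
  100 → roll 3 (new)  [load 100/270]
  250 → roll 4 (new)  [load 250/270]
  120 → roll 3  [load 220/270]
  220 → roll 5 (new)  [load 220/270]
  60 → roll 2  [load 250/270]
  40 → roll 3  [load 260/270]
  170 → roll 6 (new)  [load 170/270]
  150 → roll 7 (new)  [load 150/270]
7 paper rolls opened.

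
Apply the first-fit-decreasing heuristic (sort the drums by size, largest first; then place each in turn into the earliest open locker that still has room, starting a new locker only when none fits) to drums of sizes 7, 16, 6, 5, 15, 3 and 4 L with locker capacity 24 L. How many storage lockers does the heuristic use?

3

Sorted descending: 16, 15, 7, 6, 5, 4, 3.
  16 → locker 1 (new)  [load 16/24]
  15 → locker 2 (new)  [load 15/24]
  7 → locker 1  [load 23/24]
  6 → locker 2  [load 21/24]
  5 → locker 3 (new)  [load 5/24]
  4 → locker 3  [load 9/24]
  3 → locker 2  [load 24/24]
3 storage lockers opened.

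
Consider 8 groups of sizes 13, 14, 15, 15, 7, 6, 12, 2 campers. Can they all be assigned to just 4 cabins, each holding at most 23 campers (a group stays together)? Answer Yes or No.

No

Total = 84 campers; ⌈84/23⌉ = 4.
5 groups each exceed half the capacity and cannot share a cabin, forcing at least 5 cabins.
At least 5 cabins are required, but only 4 are allowed.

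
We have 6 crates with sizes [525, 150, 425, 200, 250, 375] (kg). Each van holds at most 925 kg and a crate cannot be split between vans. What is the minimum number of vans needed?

3

Total = 525 + 425 + 375 + 250 + 200 + 150 = 1925 kg.
Lower bound: ⌈1925/925⌉ = 3 vans.
A packing using 3 vans:
  van 1: 525 + 375 = 900
  van 2: 425 + 250 + 200 = 875
  van 3: 150 = 150
This matches the lower bound, so 3 is optimal.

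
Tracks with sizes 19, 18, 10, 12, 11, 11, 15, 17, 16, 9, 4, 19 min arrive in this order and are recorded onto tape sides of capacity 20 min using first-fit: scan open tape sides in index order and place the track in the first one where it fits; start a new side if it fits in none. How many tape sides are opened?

10

  19 → side 1 (new)  [load 19/20]
  18 → side 2 (new)  [load 18/20]
  10 → side 3 (new)  [load 10/20]
  12 → side 4 (new)  [load 12/20]
  11 → side 5 (new)  [load 11/20]
  11 → side 6 (new)  [load 11/20]
  15 → side 7 (new)  [load 15/20]
  17 → side 8 (new)  [load 17/20]
  16 → side 9 (new)  [load 16/20]
  9 → side 3  [load 19/20]
  4 → side 4  [load 16/20]
  19 → side 10 (new)  [load 19/20]
10 tape sides opened.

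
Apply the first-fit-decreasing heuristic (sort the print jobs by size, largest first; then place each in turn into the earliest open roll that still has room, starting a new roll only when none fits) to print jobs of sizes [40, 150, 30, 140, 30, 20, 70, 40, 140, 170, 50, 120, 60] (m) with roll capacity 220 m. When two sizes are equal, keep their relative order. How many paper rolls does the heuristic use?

Sorted descending: 170, 150, 140, 140, 120, 70, 60, 50, 40, 40, 30, 30, 20.
  170 → roll 1 (new)  [load 170/220]
  150 → roll 2 (new)  [load 150/220]
  140 → roll 3 (new)  [load 140/220]
  140 → roll 4 (new)  [load 140/220]
  120 → roll 5 (new)  [load 120/220]
  70 → roll 2  [load 220/220]
  60 → roll 3  [load 200/220]
  50 → roll 1  [load 220/220]
  40 → roll 4  [load 180/220]
  40 → roll 4  [load 220/220]
  30 → roll 5  [load 150/220]
  30 → roll 5  [load 180/220]
  20 → roll 3  [load 220/220]
5 paper rolls opened.

5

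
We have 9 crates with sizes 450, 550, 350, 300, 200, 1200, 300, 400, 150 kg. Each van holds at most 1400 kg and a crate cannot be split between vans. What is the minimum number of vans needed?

3

Total = 1200 + 550 + 450 + 400 + 350 + 300 + 300 + 200 + 150 = 3900 kg.
Lower bound: ⌈3900/1400⌉ = 3 vans.
A packing using 3 vans:
  van 1: 1200 + 200 = 1400
  van 2: 550 + 450 + 400 = 1400
  van 3: 350 + 300 + 300 + 150 = 1100
This matches the lower bound, so 3 is optimal.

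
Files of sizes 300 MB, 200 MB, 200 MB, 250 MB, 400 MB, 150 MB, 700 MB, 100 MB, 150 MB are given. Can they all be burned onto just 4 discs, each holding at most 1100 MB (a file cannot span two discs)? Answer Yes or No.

Yes

A valid assignment using 3 discs:
  disc 1: 700 + 400 = 1100
  disc 2: 300 + 250 + 200 + 200 + 150 = 1100
  disc 3: 150 + 100 = 250
That uses only 3 ≤ 4, so 4 discs are enough.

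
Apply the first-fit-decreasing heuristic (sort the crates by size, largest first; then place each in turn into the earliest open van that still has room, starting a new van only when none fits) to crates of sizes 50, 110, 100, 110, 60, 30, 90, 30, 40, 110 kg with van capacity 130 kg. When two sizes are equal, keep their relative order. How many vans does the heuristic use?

7

Sorted descending: 110, 110, 110, 100, 90, 60, 50, 40, 30, 30.
  110 → van 1 (new)  [load 110/130]
  110 → van 2 (new)  [load 110/130]
  110 → van 3 (new)  [load 110/130]
  100 → van 4 (new)  [load 100/130]
  90 → van 5 (new)  [load 90/130]
  60 → van 6 (new)  [load 60/130]
  50 → van 6  [load 110/130]
  40 → van 5  [load 130/130]
  30 → van 4  [load 130/130]
  30 → van 7 (new)  [load 30/130]
7 vans opened.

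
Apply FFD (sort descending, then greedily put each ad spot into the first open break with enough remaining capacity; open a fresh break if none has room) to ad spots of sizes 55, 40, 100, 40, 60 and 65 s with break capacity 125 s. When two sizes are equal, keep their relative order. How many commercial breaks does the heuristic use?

Sorted descending: 100, 65, 60, 55, 40, 40.
  100 → break 1 (new)  [load 100/125]
  65 → break 2 (new)  [load 65/125]
  60 → break 2  [load 125/125]
  55 → break 3 (new)  [load 55/125]
  40 → break 3  [load 95/125]
  40 → break 4 (new)  [load 40/125]
4 commercial breaks opened.

4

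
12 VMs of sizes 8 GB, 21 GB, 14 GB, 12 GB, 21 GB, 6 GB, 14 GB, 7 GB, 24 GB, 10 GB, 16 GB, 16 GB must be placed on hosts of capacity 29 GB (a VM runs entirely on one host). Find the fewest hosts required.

Total = 24 + 21 + 21 + 16 + 16 + 14 + 14 + 12 + 10 + 8 + 7 + 6 = 169 GB.
Lower bound: ⌈169/29⌉ = 6 hosts.
A packing using 7 hosts:
  host 1: 24 = 24
  host 2: 21 + 8 = 29
  host 3: 21 + 7 = 28
  host 4: 16 + 12 = 28
  host 5: 16 + 10 = 26
  host 6: 14 + 14 = 28
  host 7: 6 = 6
No arrangement into 6 hosts stays within capacity, so 7 is optimal.

7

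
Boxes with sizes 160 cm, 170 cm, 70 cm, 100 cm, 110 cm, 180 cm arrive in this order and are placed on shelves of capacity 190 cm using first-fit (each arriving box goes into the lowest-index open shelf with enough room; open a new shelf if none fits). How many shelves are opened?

  160 → shelf 1 (new)  [load 160/190]
  170 → shelf 2 (new)  [load 170/190]
  70 → shelf 3 (new)  [load 70/190]
  100 → shelf 3  [load 170/190]
  110 → shelf 4 (new)  [load 110/190]
  180 → shelf 5 (new)  [load 180/190]
5 shelves opened.

5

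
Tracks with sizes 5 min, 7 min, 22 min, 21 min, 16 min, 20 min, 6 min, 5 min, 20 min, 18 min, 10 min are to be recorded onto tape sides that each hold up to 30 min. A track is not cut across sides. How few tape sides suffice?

Total = 22 + 21 + 20 + 20 + 18 + 16 + 10 + 7 + 6 + 5 + 5 = 150 min.
Lower bound: ⌈150/30⌉ = 5 tape sides.
Also, 6 tracks each exceed 15 min, and no two of those can share a side, so at least 6 tape sides are needed.
A packing using 6 tape sides:
  side 1: 22 + 7 = 29
  side 2: 21 + 6 = 27
  side 3: 20 + 10 = 30
  side 4: 20 + 5 + 5 = 30
  side 5: 18 = 18
  side 6: 16 = 16
This matches the lower bound, so 6 is optimal.

6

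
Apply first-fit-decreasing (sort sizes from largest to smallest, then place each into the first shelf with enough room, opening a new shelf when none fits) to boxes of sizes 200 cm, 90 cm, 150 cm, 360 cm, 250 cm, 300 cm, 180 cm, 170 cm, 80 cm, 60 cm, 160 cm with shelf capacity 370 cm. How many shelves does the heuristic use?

Sorted descending: 360, 300, 250, 200, 180, 170, 160, 150, 90, 80, 60.
  360 → shelf 1 (new)  [load 360/370]
  300 → shelf 2 (new)  [load 300/370]
  250 → shelf 3 (new)  [load 250/370]
  200 → shelf 4 (new)  [load 200/370]
  180 → shelf 5 (new)  [load 180/370]
  170 → shelf 4  [load 370/370]
  160 → shelf 5  [load 340/370]
  150 → shelf 6 (new)  [load 150/370]
  90 → shelf 3  [load 340/370]
  80 → shelf 6  [load 230/370]
  60 → shelf 2  [load 360/370]
6 shelves opened.

6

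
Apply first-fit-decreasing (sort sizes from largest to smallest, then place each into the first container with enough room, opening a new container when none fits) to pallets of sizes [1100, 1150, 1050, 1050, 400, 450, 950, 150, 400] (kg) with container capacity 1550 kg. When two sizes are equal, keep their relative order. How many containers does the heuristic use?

Sorted descending: 1150, 1100, 1050, 1050, 950, 450, 400, 400, 150.
  1150 → container 1 (new)  [load 1150/1550]
  1100 → container 2 (new)  [load 1100/1550]
  1050 → container 3 (new)  [load 1050/1550]
  1050 → container 4 (new)  [load 1050/1550]
  950 → container 5 (new)  [load 950/1550]
  450 → container 2  [load 1550/1550]
  400 → container 1  [load 1550/1550]
  400 → container 3  [load 1450/1550]
  150 → container 4  [load 1200/1550]
5 containers opened.

5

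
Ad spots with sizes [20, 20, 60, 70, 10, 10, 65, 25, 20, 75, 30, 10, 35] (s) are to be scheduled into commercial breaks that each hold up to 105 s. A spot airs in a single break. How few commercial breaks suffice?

5

Total = 75 + 70 + 65 + 60 + 35 + 30 + 25 + 20 + 20 + 20 + 10 + 10 + 10 = 450 s.
Lower bound: ⌈450/105⌉ = 5 commercial breaks.
A packing using 5 commercial breaks:
  break 1: 75 + 30 = 105
  break 2: 70 + 35 = 105
  break 3: 65 + 25 + 10 = 100
  break 4: 60 + 20 + 20 = 100
  break 5: 20 + 10 + 10 = 40
This matches the lower bound, so 5 is optimal.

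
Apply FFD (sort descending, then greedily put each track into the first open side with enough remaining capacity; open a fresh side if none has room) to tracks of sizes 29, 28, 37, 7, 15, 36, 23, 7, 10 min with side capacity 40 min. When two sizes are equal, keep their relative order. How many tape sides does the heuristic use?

Sorted descending: 37, 36, 29, 28, 23, 15, 10, 7, 7.
  37 → side 1 (new)  [load 37/40]
  36 → side 2 (new)  [load 36/40]
  29 → side 3 (new)  [load 29/40]
  28 → side 4 (new)  [load 28/40]
  23 → side 5 (new)  [load 23/40]
  15 → side 5  [load 38/40]
  10 → side 3  [load 39/40]
  7 → side 4  [load 35/40]
  7 → side 6 (new)  [load 7/40]
6 tape sides opened.

6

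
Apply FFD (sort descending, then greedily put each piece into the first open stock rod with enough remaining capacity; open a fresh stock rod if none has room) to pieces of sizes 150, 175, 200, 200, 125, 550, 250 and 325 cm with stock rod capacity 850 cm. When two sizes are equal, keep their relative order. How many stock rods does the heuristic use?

Sorted descending: 550, 325, 250, 200, 200, 175, 150, 125.
  550 → stock rod 1 (new)  [load 550/850]
  325 → stock rod 2 (new)  [load 325/850]
  250 → stock rod 1  [load 800/850]
  200 → stock rod 2  [load 525/850]
  200 → stock rod 2  [load 725/850]
  175 → stock rod 3 (new)  [load 175/850]
  150 → stock rod 3  [load 325/850]
  125 → stock rod 2  [load 850/850]
3 stock rods opened.

3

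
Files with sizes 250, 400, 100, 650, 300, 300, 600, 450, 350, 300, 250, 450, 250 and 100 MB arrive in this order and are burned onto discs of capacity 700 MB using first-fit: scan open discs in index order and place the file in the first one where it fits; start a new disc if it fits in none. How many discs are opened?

  250 → disc 1 (new)  [load 250/700]
  400 → disc 1  [load 650/700]
  100 → disc 2 (new)  [load 100/700]
  650 → disc 3 (new)  [load 650/700]
  300 → disc 2  [load 400/700]
  300 → disc 2  [load 700/700]
  600 → disc 4 (new)  [load 600/700]
  450 → disc 5 (new)  [load 450/700]
  350 → disc 6 (new)  [load 350/700]
  300 → disc 6  [load 650/700]
  250 → disc 5  [load 700/700]
  450 → disc 7 (new)  [load 450/700]
  250 → disc 7  [load 700/700]
  100 → disc 4  [load 700/700]
7 discs opened.

7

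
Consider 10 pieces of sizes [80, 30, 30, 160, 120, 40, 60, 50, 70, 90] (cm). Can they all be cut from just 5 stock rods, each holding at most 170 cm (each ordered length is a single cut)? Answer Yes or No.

A valid assignment using 5 stock rods:
  stock rod 1: 160 = 160
  stock rod 2: 120 + 50 = 170
  stock rod 3: 90 + 80 = 170
  stock rod 4: 70 + 60 + 40 = 170
  stock rod 5: 30 + 30 = 60
Every load is within 170 cm, so 5 stock rods suffice.

Yes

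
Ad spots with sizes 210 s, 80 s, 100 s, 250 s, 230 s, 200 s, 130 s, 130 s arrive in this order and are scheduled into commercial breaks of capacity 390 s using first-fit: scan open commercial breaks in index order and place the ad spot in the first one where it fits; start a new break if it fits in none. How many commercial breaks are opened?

4

  210 → break 1 (new)  [load 210/390]
  80 → break 1  [load 290/390]
  100 → break 1  [load 390/390]
  250 → break 2 (new)  [load 250/390]
  230 → break 3 (new)  [load 230/390]
  200 → break 4 (new)  [load 200/390]
  130 → break 2  [load 380/390]
  130 → break 3  [load 360/390]
4 commercial breaks opened.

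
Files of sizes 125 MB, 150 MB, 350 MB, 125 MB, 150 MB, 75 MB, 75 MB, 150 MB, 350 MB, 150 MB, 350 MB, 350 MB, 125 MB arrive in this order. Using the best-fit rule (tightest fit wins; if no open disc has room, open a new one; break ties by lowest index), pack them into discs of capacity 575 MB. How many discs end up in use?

  125 → disc 1 (new)  [load 125/575]
  150 → disc 1  [load 275/575]
  350 → disc 2 (new)  [load 350/575]
  125 → disc 2  [load 475/575]
  150 → disc 1  [load 425/575]
  75 → disc 2  [load 550/575]
  75 → disc 1  [load 500/575]
  150 → disc 3 (new)  [load 150/575]
  350 → disc 3  [load 500/575]
  150 → disc 4 (new)  [load 150/575]
  350 → disc 4  [load 500/575]
  350 → disc 5 (new)  [load 350/575]
  125 → disc 5  [load 475/575]
5 discs opened.

5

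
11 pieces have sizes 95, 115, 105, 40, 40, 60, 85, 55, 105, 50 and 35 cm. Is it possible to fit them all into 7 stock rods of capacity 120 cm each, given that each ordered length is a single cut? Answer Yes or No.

Total = 785 cm; ⌈785/120⌉ = 7.
The bound of 7 does not rule out 7, but exhaustive search shows no assignment into 7 stock rods of capacity 120 cm exists — the minimum is 8.

No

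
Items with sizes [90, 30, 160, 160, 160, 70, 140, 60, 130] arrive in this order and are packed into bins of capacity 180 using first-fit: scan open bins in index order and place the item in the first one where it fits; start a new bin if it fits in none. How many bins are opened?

  90 → bin 1 (new)  [load 90/180]
  30 → bin 1  [load 120/180]
  160 → bin 2 (new)  [load 160/180]
  160 → bin 3 (new)  [load 160/180]
  160 → bin 4 (new)  [load 160/180]
  70 → bin 5 (new)  [load 70/180]
  140 → bin 6 (new)  [load 140/180]
  60 → bin 1  [load 180/180]
  130 → bin 7 (new)  [load 130/180]
7 bins opened.

7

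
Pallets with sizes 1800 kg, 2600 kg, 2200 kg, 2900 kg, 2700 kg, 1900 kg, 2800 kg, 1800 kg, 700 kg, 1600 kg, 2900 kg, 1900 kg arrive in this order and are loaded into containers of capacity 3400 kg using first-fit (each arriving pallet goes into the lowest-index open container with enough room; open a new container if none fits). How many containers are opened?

10

  1800 → container 1 (new)  [load 1800/3400]
  2600 → container 2 (new)  [load 2600/3400]
  2200 → container 3 (new)  [load 2200/3400]
  2900 → container 4 (new)  [load 2900/3400]
  2700 → container 5 (new)  [load 2700/3400]
  1900 → container 6 (new)  [load 1900/3400]
  2800 → container 7 (new)  [load 2800/3400]
  1800 → container 8 (new)  [load 1800/3400]
  700 → container 1  [load 2500/3400]
  1600 → container 8  [load 3400/3400]
  2900 → container 9 (new)  [load 2900/3400]
  1900 → container 10 (new)  [load 1900/3400]
10 containers opened.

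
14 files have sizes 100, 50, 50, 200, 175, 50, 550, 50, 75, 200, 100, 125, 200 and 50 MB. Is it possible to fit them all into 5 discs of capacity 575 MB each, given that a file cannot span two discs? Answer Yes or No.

A valid assignment using 4 discs:
  disc 1: 550 = 550
  disc 2: 200 + 200 + 175 = 575
  disc 3: 200 + 125 + 100 + 100 + 50 = 575
  disc 4: 75 + 50 + 50 + 50 + 50 = 275
That uses only 4 ≤ 5, so 5 discs are enough.

Yes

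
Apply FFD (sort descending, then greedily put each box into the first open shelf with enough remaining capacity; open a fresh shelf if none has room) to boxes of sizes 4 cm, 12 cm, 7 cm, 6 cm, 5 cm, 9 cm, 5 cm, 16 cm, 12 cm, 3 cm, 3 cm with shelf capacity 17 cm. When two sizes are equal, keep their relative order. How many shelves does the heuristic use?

5

Sorted descending: 16, 12, 12, 9, 7, 6, 5, 5, 4, 3, 3.
  16 → shelf 1 (new)  [load 16/17]
  12 → shelf 2 (new)  [load 12/17]
  12 → shelf 3 (new)  [load 12/17]
  9 → shelf 4 (new)  [load 9/17]
  7 → shelf 4  [load 16/17]
  6 → shelf 5 (new)  [load 6/17]
  5 → shelf 2  [load 17/17]
  5 → shelf 3  [load 17/17]
  4 → shelf 5  [load 10/17]
  3 → shelf 5  [load 13/17]
  3 → shelf 5  [load 16/17]
5 shelves opened.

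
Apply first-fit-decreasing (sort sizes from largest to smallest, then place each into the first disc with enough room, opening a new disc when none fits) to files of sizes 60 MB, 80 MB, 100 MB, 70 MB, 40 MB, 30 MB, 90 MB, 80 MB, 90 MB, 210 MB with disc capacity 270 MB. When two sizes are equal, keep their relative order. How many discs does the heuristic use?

Sorted descending: 210, 100, 90, 90, 80, 80, 70, 60, 40, 30.
  210 → disc 1 (new)  [load 210/270]
  100 → disc 2 (new)  [load 100/270]
  90 → disc 2  [load 190/270]
  90 → disc 3 (new)  [load 90/270]
  80 → disc 2  [load 270/270]
  80 → disc 3  [load 170/270]
  70 → disc 3  [load 240/270]
  60 → disc 1  [load 270/270]
  40 → disc 4 (new)  [load 40/270]
  30 → disc 3  [load 270/270]
4 discs opened.

4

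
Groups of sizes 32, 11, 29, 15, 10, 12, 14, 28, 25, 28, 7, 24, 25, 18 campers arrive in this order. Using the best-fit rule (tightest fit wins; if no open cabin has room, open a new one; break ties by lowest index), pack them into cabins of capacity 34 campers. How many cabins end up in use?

  32 → cabin 1 (new)  [load 32/34]
  11 → cabin 2 (new)  [load 11/34]
  29 → cabin 3 (new)  [load 29/34]
  15 → cabin 2  [load 26/34]
  10 → cabin 4 (new)  [load 10/34]
  12 → cabin 4  [load 22/34]
  14 → cabin 5 (new)  [load 14/34]
  28 → cabin 6 (new)  [load 28/34]
  25 → cabin 7 (new)  [load 25/34]
  28 → cabin 8 (new)  [load 28/34]
  7 → cabin 2  [load 33/34]
  24 → cabin 9 (new)  [load 24/34]
  25 → cabin 10 (new)  [load 25/34]
  18 → cabin 5  [load 32/34]
10 cabins opened.

10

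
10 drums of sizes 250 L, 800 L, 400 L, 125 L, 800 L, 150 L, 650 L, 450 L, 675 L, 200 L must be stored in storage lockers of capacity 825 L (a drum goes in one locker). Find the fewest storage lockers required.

6

Total = 800 + 800 + 675 + 650 + 450 + 400 + 250 + 200 + 150 + 125 = 4500 L.
Lower bound: ⌈4500/825⌉ = 6 storage lockers.
A packing using 6 storage lockers:
  locker 1: 800 = 800
  locker 2: 800 = 800
  locker 3: 675 + 150 = 825
  locker 4: 650 + 125 = 775
  locker 5: 450 + 250 = 700
  locker 6: 400 + 200 = 600
This matches the lower bound, so 6 is optimal.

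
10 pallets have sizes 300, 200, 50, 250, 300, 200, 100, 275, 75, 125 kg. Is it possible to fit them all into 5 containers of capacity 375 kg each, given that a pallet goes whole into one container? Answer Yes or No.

Total = 1875 kg; ⌈1875/375⌉ = 5.
6 pallets each exceed half the capacity and cannot share a container, forcing at least 6 containers.
At least 6 containers are required, but only 5 are allowed.

No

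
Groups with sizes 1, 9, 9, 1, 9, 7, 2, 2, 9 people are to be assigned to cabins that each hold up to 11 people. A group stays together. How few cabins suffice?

5

Total = 9 + 9 + 9 + 9 + 7 + 2 + 2 + 1 + 1 = 49 people.
Lower bound: ⌈49/11⌉ = 5 cabins.
A packing using 5 cabins:
  cabin 1: 9 + 2 = 11
  cabin 2: 9 + 2 = 11
  cabin 3: 9 + 1 + 1 = 11
  cabin 4: 9 = 9
  cabin 5: 7 = 7
This matches the lower bound, so 5 is optimal.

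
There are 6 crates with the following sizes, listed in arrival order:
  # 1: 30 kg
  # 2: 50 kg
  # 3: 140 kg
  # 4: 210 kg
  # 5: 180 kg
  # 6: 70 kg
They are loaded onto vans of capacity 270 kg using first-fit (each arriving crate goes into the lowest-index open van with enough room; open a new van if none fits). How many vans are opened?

  30 → van 1 (new)  [load 30/270]
  50 → van 1  [load 80/270]
  140 → van 1  [load 220/270]
  210 → van 2 (new)  [load 210/270]
  180 → van 3 (new)  [load 180/270]
  70 → van 3  [load 250/270]
3 vans opened.

3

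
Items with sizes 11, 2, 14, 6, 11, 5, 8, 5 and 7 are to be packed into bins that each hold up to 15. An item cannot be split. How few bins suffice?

6

Total = 14 + 11 + 11 + 8 + 7 + 6 + 5 + 5 + 2 = 69.
Lower bound: ⌈69/15⌉ = 5 bins.
A packing using 6 bins:
  bin 1: 14 = 14
  bin 2: 11 + 2 = 13
  bin 3: 11 = 11
  bin 4: 8 + 7 = 15
  bin 5: 6 + 5 = 11
  bin 6: 5 = 5
No arrangement into 5 bins stays within capacity, so 6 is optimal.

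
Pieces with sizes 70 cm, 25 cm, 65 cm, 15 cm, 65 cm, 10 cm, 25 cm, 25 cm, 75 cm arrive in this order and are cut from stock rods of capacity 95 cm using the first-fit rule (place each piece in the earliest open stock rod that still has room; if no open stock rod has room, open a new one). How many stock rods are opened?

  70 → stock rod 1 (new)  [load 70/95]
  25 → stock rod 1  [load 95/95]
  65 → stock rod 2 (new)  [load 65/95]
  15 → stock rod 2  [load 80/95]
  65 → stock rod 3 (new)  [load 65/95]
  10 → stock rod 2  [load 90/95]
  25 → stock rod 3  [load 90/95]
  25 → stock rod 4 (new)  [load 25/95]
  75 → stock rod 5 (new)  [load 75/95]
5 stock rods opened.

5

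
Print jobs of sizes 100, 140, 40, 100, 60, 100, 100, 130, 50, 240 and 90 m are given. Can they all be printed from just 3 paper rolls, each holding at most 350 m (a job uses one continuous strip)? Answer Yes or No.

No

Total = 1150 m; ⌈1150/350⌉ = 4.
At least 4 paper rolls are required, but only 3 are allowed.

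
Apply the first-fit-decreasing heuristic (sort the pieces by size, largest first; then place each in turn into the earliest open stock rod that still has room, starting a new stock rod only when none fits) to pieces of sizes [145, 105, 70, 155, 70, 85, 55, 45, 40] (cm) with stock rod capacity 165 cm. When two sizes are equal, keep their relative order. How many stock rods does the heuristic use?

5

Sorted descending: 155, 145, 105, 85, 70, 70, 55, 45, 40.
  155 → stock rod 1 (new)  [load 155/165]
  145 → stock rod 2 (new)  [load 145/165]
  105 → stock rod 3 (new)  [load 105/165]
  85 → stock rod 4 (new)  [load 85/165]
  70 → stock rod 4  [load 155/165]
  70 → stock rod 5 (new)  [load 70/165]
  55 → stock rod 3  [load 160/165]
  45 → stock rod 5  [load 115/165]
  40 → stock rod 5  [load 155/165]
5 stock rods opened.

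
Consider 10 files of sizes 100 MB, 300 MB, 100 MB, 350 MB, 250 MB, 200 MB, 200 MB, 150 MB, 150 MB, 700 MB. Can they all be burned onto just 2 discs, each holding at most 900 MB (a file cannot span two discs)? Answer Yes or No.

Total = 2500 MB; ⌈2500/900⌉ = 3.
At least 3 discs are required, but only 2 are allowed.

No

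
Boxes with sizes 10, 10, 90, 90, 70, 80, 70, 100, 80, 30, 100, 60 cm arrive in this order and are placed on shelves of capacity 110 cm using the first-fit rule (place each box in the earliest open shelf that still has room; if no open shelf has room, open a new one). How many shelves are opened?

  10 → shelf 1 (new)  [load 10/110]
  10 → shelf 1  [load 20/110]
  90 → shelf 1  [load 110/110]
  90 → shelf 2 (new)  [load 90/110]
  70 → shelf 3 (new)  [load 70/110]
  80 → shelf 4 (new)  [load 80/110]
  70 → shelf 5 (new)  [load 70/110]
  100 → shelf 6 (new)  [load 100/110]
  80 → shelf 7 (new)  [load 80/110]
  30 → shelf 3  [load 100/110]
  100 → shelf 8 (new)  [load 100/110]
  60 → shelf 9 (new)  [load 60/110]
9 shelves opened.

9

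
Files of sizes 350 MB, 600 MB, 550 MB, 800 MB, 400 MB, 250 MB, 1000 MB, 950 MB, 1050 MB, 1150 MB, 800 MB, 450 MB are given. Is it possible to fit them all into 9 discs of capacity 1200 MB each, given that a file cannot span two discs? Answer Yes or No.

Yes

A valid assignment using 8 discs:
  disc 1: 1150 = 1150
  disc 2: 1050 = 1050
  disc 3: 1000 = 1000
  disc 4: 950 + 250 = 1200
  disc 5: 800 + 400 = 1200
  disc 6: 800 + 350 = 1150
  disc 7: 600 + 550 = 1150
  disc 8: 450 = 450
That uses only 8 ≤ 9, so 9 discs are enough.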